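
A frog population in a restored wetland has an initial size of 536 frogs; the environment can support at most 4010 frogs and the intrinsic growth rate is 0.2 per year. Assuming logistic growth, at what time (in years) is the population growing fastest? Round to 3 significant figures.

Logistic growth is fastest at N = K/2 = 2005.
A = (K − N₀)/N₀ = 6.4813. Set K/(1 + A·e^(−rt)) = K/2 → A·e^(−rt) = 1.
e^(−0.2t) = 1/6.4813 = 0.154289, so t = ln(6.4813)/0.2 = 1.8689/0.2 = 9.3446.

9.34 years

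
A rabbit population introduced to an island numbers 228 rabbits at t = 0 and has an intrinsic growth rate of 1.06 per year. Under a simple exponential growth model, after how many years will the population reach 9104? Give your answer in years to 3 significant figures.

Set N₀·e^(rt) = 9104: e^(1.06·t) = 9104/228 = 39.93.
1.06·t = ln(39.93) = 3.6871, so t = 3.6871/1.06 = 3.4784.

3.48 years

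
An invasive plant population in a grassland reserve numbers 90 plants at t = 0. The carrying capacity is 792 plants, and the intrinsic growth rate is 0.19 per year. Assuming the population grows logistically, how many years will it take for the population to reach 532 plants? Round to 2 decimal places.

14.58 years

A = (K − N₀)/N₀ = (792 − 90)/90 = 7.8.
Solve 792/(1 + 7.8·e^(−0.19t)) = 532: 1 + 7.8·e^(−0.19t) = 1.4887, so e^(−0.19t) = 0.0626566.
−0.19·t = ln(0.0626566) = -2.7701, so t = 2.7701/0.19 = 14.579.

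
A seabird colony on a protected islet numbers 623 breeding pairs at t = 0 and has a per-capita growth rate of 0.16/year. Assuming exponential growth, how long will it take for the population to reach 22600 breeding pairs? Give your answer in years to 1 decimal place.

Set N₀·e^(rt) = 22600: e^(0.16·t) = 22600/623 = 36.276.
0.16·t = ln(36.276) = 3.5912, so t = 3.5912/0.16 = 22.445.

22.4 years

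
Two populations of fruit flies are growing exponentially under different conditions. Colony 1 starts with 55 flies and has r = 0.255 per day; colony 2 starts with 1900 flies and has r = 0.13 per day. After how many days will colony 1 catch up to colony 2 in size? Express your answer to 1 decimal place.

Set 55·e^(0.255t) = 1900·e^(0.13t).
e^((0.255 − 0.13)t) = 1900/55 → e^(0.125·t) = 34.545.
0.125·t = ln(34.545) = 3.5423, so t = 3.5423/0.125 = 28.338.

28.3 days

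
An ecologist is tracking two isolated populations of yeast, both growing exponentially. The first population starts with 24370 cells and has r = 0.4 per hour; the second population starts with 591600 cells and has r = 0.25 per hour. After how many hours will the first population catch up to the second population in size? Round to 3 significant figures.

21.3 hours

Set 24370·e^(0.4t) = 591600·e^(0.25t).
e^((0.4 − 0.25)t) = 591600/24370 → e^(0.15·t) = 24.276.
0.15·t = ln(24.276) = 3.1895, so t = 3.1895/0.15 = 21.263.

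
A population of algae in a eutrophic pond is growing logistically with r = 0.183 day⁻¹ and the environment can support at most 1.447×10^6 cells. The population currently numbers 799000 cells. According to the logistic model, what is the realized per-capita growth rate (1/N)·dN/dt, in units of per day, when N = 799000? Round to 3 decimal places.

0.082 per day

(1/N)·dN/dt = r(1 − N/K) = 0.183 × (1 − 799000/1.447×10^6).
= 0.183 × 0.44782 = 0.081952.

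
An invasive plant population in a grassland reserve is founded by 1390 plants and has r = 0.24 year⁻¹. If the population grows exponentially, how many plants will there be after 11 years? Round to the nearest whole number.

19478 plants

N(t) = N₀·e^(rt) = 1390 × e^(0.24×11) = 1390 × e^2.64.
e^2.64 ≈ 14.013, so N ≈ 1390 × 14.013 = 19478.4.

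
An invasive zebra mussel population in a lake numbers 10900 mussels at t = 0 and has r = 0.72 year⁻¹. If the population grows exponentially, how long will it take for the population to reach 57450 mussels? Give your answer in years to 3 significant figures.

Set N₀·e^(rt) = 57450: e^(0.72·t) = 57450/10900 = 5.2706.
0.72·t = ln(5.2706) = 1.6622, so t = 1.6622/0.72 = 2.3085.

2.31 years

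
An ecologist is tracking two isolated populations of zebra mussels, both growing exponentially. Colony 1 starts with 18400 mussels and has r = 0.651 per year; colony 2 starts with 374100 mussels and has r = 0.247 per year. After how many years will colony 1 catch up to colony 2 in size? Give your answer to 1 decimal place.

7.5 years

Set 18400·e^(0.651t) = 374100·e^(0.247t).
e^((0.651 − 0.247)t) = 374100/18400 → e^(0.404·t) = 20.332.
0.404·t = ln(20.332) = 3.0122, so t = 3.0122/0.404 = 7.4559.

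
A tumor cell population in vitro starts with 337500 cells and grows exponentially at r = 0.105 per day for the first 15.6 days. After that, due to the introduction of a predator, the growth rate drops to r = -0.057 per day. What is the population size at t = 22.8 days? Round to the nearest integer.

Phase 1: N(15.6) = 337500·e^(0.105×15.6) = 337500·e^1.638 = 1.736393×10^6.
Phase 2 runs for 22.8 − 15.6 = 7.2 days at r = -0.057.
N(22.8) = 1.736393×10^6·e^(-0.057×7.2) = 1.736393×10^6·e^-0.4104 = 1.151897×10^6.

1151897 cells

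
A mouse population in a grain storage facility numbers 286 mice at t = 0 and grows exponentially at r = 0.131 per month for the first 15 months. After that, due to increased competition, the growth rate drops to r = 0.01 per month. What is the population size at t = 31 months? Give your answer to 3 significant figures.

Phase 1: N(15) = 286·e^(0.131×15) = 286·e^1.965 = 2040.59.
Phase 2 runs for 31 − 15 = 16 months at r = 0.01.
N(31) = 2040.59·e^(0.01×16) = 2040.59·e^0.16 = 2394.65.

2390 mice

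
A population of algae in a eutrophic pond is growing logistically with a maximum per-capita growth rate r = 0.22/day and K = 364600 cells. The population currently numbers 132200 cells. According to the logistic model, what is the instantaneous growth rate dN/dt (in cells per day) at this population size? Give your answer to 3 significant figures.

18500 cells per day

dN/dt = rN(1 − N/K) = 0.22 × 132200 × (1 − 132200/364600).
1 − 132200/364600 = 0.63741; dN/dt = 0.22 × 132200 × 0.63741 = 18538.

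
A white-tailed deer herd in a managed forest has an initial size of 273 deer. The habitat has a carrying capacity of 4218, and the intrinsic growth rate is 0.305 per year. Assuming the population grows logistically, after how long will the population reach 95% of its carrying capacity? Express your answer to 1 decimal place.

18.4 years

A = (K − N₀)/N₀ = (4218 − 273)/273 = 14.451.
Solve 4218/(1 + 14.451·e^(−0.305t)) = 4007.1: 1 + 14.451·e^(−0.305t) = 1.0526, so e^(−0.305t) = 0.00364219.
−0.305·t = ln(0.00364219) = -5.6152, so t = 5.6152/0.305 = 18.41.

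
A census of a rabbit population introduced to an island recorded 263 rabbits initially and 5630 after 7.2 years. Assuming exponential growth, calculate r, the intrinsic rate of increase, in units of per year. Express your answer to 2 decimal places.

0.43 per year

From N(t) = N₀·e^(rt): e^(r·7.2) = 5630/263 = 21.407.
r·7.2 = ln(21.407) = 3.0637, so r = 3.0637/7.2 = 0.42552.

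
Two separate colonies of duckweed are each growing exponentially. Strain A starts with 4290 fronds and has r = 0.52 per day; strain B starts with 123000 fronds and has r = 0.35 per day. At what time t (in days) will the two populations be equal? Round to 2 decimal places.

Set 4290·e^(0.52t) = 123000·e^(0.35t).
e^((0.52 − 0.35)t) = 123000/4290 → e^(0.17·t) = 28.671.
0.17·t = ln(28.671) = 3.3559, so t = 3.3559/0.17 = 19.741.

19.74 days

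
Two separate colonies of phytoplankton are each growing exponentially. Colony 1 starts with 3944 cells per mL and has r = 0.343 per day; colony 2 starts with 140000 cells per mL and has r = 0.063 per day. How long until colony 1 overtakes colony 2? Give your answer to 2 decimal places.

Set 3944·e^(0.343t) = 140000·e^(0.063t).
e^((0.343 − 0.063)t) = 140000/3944 → e^(0.28·t) = 35.497.
0.28·t = ln(35.497) = 3.5694, so t = 3.5694/0.28 = 12.748.

12.75 days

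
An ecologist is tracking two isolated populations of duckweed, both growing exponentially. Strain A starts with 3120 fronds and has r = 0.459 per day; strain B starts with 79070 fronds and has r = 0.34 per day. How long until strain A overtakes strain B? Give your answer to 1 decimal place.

Set 3120·e^(0.459t) = 79070·e^(0.34t).
e^((0.459 − 0.34)t) = 79070/3120 → e^(0.119·t) = 25.343.
0.119·t = ln(25.343) = 3.2325, so t = 3.2325/0.119 = 27.164.

27.2 days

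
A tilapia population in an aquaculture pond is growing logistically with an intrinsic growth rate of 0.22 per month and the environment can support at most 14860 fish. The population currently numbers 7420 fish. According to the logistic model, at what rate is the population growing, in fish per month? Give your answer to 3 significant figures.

dN/dt = rN(1 − N/K) = 0.22 × 7420 × (1 − 7420/14860).
1 − 7420/14860 = 0.50067; dN/dt = 0.22 × 7420 × 0.50067 = 817.3.

817 fish per month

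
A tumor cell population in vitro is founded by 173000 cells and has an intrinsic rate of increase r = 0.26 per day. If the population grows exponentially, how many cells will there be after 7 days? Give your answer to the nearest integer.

1067732 cells

N(t) = N₀·e^(rt) = 173000 × e^(0.26×7) = 173000 × e^1.82.
e^1.82 ≈ 6.1719, so N ≈ 173000 × 6.1719 = 1.067732×10^6.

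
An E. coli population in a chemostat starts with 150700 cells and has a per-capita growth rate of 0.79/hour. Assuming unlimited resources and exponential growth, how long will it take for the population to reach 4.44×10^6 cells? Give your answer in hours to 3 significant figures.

Set N₀·e^(rt) = 4.44×10^6: e^(0.79·t) = 4.44×10^6/150700 = 29.463.
0.79·t = ln(29.463) = 3.3831, so t = 3.3831/0.79 = 4.2824.

4.28 hours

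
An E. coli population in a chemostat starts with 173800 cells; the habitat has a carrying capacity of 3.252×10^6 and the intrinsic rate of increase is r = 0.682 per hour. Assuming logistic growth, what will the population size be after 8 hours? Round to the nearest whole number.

3023324 cells

A = (K − N₀)/N₀ = (3.252×10^6 − 173800)/173800 = 17.711.
N(t) = K/(1 + A·e^(−rt)) = 3.252×10^6/(1 + 17.711×e^(−0.682×8)).
e^(−5.456) = 0.0042706; denominator = 1 + 17.711×0.0042706 = 1.0756.
N = 3.252×10^6/1.0756 = 3.023324×10^6.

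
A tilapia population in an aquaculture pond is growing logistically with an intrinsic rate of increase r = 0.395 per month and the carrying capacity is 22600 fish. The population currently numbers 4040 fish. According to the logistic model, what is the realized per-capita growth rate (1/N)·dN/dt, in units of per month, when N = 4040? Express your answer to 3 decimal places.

0.324 per month

(1/N)·dN/dt = r(1 − N/K) = 0.395 × (1 − 4040/22600).
= 0.395 × 0.82124 = 0.32439.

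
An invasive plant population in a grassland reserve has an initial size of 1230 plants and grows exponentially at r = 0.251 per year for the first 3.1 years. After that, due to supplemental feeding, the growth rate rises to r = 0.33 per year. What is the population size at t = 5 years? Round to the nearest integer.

Phase 1: N(3.1) = 1230·e^(0.251×3.1) = 1230·e^0.7781 = 2678.12.
Phase 2 runs for 5 − 3.1 = 1.9 years at r = 0.33.
N(5) = 2678.12·e^(0.33×1.9) = 2678.12·e^0.627 = 5013.4.

5013 plants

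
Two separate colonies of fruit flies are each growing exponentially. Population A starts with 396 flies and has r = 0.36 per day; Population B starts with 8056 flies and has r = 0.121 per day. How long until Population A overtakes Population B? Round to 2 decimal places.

Set 396·e^(0.36t) = 8056·e^(0.121t).
e^((0.36 − 0.121)t) = 8056/396 → e^(0.239·t) = 20.343.
0.239·t = ln(20.343) = 3.0128, so t = 3.0128/0.239 = 12.606.

12.61 days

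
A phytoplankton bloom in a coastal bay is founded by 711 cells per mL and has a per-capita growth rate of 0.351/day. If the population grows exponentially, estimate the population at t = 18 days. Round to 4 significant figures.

N(t) = N₀·e^(rt) = 711 × e^(0.351×18) = 711 × e^6.318.
e^6.318 ≈ 554.46, so N ≈ 711 × 554.46 = 394223.

394200 cells per mL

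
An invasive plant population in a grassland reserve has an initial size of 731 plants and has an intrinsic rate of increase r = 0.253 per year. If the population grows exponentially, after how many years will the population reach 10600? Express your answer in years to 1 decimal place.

10.6 years

Set N₀·e^(rt) = 10600: e^(0.253·t) = 10600/731 = 14.501.
0.253·t = ln(14.501) = 2.6742, so t = 2.6742/0.253 = 10.57.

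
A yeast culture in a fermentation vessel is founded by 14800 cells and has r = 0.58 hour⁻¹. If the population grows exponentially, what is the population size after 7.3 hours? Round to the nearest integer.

N(t) = N₀·e^(rt) = 14800 × e^(0.58×7.3) = 14800 × e^4.234.
e^4.234 ≈ 68.993, so N ≈ 14800 × 68.993 = 1.021091×10^6.

1021091 cells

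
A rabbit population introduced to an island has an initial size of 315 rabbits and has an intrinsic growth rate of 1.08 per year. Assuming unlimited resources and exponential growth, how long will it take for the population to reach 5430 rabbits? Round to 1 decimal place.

2.6 years

Set N₀·e^(rt) = 5430: e^(1.08·t) = 5430/315 = 17.238.
1.08·t = ln(17.238) = 2.8471, so t = 2.8471/1.08 = 2.6362.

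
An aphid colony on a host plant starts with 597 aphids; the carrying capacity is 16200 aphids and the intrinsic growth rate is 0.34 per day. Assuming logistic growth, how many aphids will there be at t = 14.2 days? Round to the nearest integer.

13398 aphids

A = (K − N₀)/N₀ = (16200 − 597)/597 = 26.136.
N(t) = K/(1 + A·e^(−rt)) = 16200/(1 + 26.136×e^(−0.34×14.2)).
e^(−4.828) = 0.0080025; denominator = 1 + 26.136×0.0080025 = 1.2092.
N = 16200/1.2092 = 13397.8.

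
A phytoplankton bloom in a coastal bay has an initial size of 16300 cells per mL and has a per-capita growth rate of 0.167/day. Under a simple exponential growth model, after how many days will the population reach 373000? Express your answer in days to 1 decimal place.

18.7 days

Set N₀·e^(rt) = 373000: e^(0.167·t) = 373000/16300 = 22.883.
0.167·t = ln(22.883) = 3.1304, so t = 3.1304/0.167 = 18.745.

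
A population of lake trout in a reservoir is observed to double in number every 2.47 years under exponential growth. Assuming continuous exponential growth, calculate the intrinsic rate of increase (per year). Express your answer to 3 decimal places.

0.281 per year

r = ln(2)/t_d = 0.6931/2.47 = 0.28063.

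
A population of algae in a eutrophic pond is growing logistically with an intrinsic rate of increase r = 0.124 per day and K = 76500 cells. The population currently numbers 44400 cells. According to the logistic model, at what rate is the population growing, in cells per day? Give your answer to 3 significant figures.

dN/dt = rN(1 − N/K) = 0.124 × 44400 × (1 − 44400/76500).
1 − 44400/76500 = 0.41961; dN/dt = 0.124 × 44400 × 0.41961 = 2310.2.

2310 cells per day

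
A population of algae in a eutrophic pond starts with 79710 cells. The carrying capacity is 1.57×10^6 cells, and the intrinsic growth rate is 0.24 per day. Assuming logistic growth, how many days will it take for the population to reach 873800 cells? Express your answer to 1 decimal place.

13.1 days

A = (K − N₀)/N₀ = (1.57×10^6 − 79710)/79710 = 18.696.
Solve 1.57×10^6/(1 + 18.696·e^(−0.24t)) = 873800: 1 + 18.696·e^(−0.24t) = 1.7967, so e^(−0.24t) = 0.0426151.
−0.24·t = ln(0.0426151) = -3.1555, so t = 3.1555/0.24 = 13.148.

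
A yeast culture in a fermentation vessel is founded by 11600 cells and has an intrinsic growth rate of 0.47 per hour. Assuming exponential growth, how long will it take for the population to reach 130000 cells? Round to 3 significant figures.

Set N₀·e^(rt) = 130000: e^(0.47·t) = 130000/11600 = 11.207.
0.47·t = ln(11.207) = 2.4165, so t = 2.4165/0.47 = 5.1416.

5.14 hours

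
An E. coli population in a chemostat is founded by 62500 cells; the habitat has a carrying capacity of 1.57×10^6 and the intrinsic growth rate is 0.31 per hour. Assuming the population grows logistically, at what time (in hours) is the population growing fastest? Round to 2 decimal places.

10.27 hours

Logistic growth is fastest at N = K/2 = 785000.
A = (K − N₀)/N₀ = 24.12. Set K/(1 + A·e^(−rt)) = K/2 → A·e^(−rt) = 1.
e^(−0.31t) = 1/24.12 = 0.0414594, so t = ln(24.12)/0.31 = 3.183/0.31 = 10.268.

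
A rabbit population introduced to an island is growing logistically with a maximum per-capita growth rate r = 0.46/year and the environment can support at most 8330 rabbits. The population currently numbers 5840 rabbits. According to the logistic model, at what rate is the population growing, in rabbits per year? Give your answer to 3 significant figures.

dN/dt = rN(1 − N/K) = 0.46 × 5840 × (1 − 5840/8330).
1 − 5840/8330 = 0.29892; dN/dt = 0.46 × 5840 × 0.29892 = 803.02.

803 rabbits per year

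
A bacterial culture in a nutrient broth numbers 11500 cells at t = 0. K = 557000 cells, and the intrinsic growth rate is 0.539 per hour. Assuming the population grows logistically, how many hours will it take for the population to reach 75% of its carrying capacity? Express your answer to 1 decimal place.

A = (K − N₀)/N₀ = (557000 − 11500)/11500 = 47.435.
Solve 557000/(1 + 47.435·e^(−0.539t)) = 417750: 1 + 47.435·e^(−0.539t) = 1.3333, so e^(−0.539t) = 0.00702719.
−0.539·t = ln(0.00702719) = -4.958, so t = 4.958/0.539 = 9.1985.

9.2 hours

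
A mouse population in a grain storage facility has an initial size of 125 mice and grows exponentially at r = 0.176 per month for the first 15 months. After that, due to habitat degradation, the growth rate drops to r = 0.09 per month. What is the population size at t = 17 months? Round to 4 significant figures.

Phase 1: N(15) = 125·e^(0.176×15) = 125·e^2.64 = 1751.65.
Phase 2 runs for 17 − 15 = 2 months at r = 0.09.
N(17) = 1751.65·e^(0.09×2) = 1751.65·e^0.18 = 2097.11.

2097 mice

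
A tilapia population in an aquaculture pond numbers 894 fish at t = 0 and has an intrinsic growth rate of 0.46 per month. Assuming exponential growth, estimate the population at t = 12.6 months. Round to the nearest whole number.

294109 fish

N(t) = N₀·e^(rt) = 894 × e^(0.46×12.6) = 894 × e^5.796.
e^5.796 ≈ 328.98, so N ≈ 894 × 328.98 = 294109.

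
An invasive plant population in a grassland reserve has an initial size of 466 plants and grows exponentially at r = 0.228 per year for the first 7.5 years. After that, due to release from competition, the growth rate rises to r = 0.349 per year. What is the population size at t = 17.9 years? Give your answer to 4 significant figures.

97130 plants

Phase 1: N(7.5) = 466·e^(0.228×7.5) = 466·e^1.71 = 2576.5.
Phase 2 runs for 17.9 − 7.5 = 10.4 years at r = 0.349.
N(17.9) = 2576.5·e^(0.349×10.4) = 2576.5·e^3.63 = 97128.1.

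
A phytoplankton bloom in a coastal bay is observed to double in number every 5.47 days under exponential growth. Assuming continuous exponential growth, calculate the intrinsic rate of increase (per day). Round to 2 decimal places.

r = ln(2)/t_d = 0.6931/5.47 = 0.12672.

0.13 per day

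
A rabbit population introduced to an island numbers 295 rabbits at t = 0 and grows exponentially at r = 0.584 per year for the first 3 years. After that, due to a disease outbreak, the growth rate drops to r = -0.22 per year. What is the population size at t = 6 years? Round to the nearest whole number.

Phase 1: N(3) = 295·e^(0.584×3) = 295·e^1.752 = 1701.01.
Phase 2 runs for 6 − 3 = 3 years at r = -0.22.
N(6) = 1701.01·e^(-0.22×3) = 1701.01·e^-0.66 = 879.167.

879 rabbits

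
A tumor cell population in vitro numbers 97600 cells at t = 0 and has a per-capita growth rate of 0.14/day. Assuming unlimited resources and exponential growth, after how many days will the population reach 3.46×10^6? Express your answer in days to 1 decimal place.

25.5 days

Set N₀·e^(rt) = 3.46×10^6: e^(0.14·t) = 3.46×10^6/97600 = 35.451.
0.14·t = ln(35.451) = 3.5681, so t = 3.5681/0.14 = 25.487.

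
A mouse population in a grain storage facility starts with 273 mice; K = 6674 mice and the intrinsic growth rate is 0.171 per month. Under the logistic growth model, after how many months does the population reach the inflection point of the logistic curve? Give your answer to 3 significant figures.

18.4 months

Logistic growth is fastest at N = K/2 = 3337.
A = (K − N₀)/N₀ = 23.447. Set K/(1 + A·e^(−rt)) = K/2 → A·e^(−rt) = 1.
e^(−0.171t) = 1/23.447 = 0.0426496, so t = ln(23.447)/0.171 = 3.1547/0.171 = 18.449.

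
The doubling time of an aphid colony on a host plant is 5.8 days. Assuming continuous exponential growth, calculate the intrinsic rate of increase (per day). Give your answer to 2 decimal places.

0.12 per day

r = ln(2)/t_d = 0.6931/5.8 = 0.11951.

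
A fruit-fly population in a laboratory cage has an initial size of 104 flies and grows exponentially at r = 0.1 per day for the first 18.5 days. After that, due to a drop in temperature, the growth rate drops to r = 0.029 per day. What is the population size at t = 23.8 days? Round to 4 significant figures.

771.3 flies

Phase 1: N(18.5) = 104·e^(0.1×18.5) = 104·e^1.85 = 661.421.
Phase 2 runs for 23.8 − 18.5 = 5.3 days at r = 0.029.
N(23.8) = 661.421·e^(0.029×5.3) = 661.421·e^0.1537 = 771.31.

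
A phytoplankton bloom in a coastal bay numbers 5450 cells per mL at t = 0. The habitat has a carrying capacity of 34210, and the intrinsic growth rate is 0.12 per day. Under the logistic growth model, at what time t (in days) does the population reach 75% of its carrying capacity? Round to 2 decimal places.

23.02 days

A = (K − N₀)/N₀ = (34210 − 5450)/5450 = 5.2771.
Solve 34210/(1 + 5.2771·e^(−0.12t)) = 25657.5: 1 + 5.2771·e^(−0.12t) = 1.3333, so e^(−0.12t) = 0.0631664.
−0.12·t = ln(0.0631664) = -2.762, so t = 2.762/0.12 = 23.017.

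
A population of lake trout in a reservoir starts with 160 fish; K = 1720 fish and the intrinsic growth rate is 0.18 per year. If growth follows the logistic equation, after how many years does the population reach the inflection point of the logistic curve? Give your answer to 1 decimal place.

Logistic growth is fastest at N = K/2 = 860.
A = (K − N₀)/N₀ = 9.75. Set K/(1 + A·e^(−rt)) = K/2 → A·e^(−rt) = 1.
e^(−0.18t) = 1/9.75 = 0.102564, so t = ln(9.75)/0.18 = 2.2773/0.18 = 12.651.

12.7 years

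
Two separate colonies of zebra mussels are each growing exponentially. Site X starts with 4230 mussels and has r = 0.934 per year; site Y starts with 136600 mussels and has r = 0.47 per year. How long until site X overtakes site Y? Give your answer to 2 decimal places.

7.49 years

Set 4230·e^(0.934t) = 136600·e^(0.47t).
e^((0.934 − 0.47)t) = 136600/4230 → e^(0.464·t) = 32.293.
0.464·t = ln(32.293) = 3.4749, so t = 3.4749/0.464 = 7.4889.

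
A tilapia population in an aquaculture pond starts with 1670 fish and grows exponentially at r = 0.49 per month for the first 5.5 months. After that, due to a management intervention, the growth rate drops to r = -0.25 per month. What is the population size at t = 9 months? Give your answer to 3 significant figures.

Phase 1: N(5.5) = 1670·e^(0.49×5.5) = 1670·e^2.695 = 24725.2.
Phase 2 runs for 9 − 5.5 = 3.5 months at r = -0.25.
N(9) = 24725.2·e^(-0.25×3.5) = 24725.2·e^-0.875 = 10307.

10300 fish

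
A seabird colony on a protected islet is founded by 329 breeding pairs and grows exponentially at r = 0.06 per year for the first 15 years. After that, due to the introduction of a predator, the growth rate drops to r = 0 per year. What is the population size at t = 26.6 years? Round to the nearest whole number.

809 breeding pairs

Phase 1: N(15) = 329·e^(0.06×15) = 329·e^0.9 = 809.209.
Phase 2 runs for 26.6 − 15 = 11.6 years at r = 0.
N(26.6) = 809.209·e^(0×11.6) = 809.209·e^-0 = 809.209.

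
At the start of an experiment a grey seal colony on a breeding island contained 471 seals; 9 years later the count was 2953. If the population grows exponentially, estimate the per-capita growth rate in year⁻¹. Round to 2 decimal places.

0.20 per year

From N(t) = N₀·e^(rt): e^(r·9) = 2953/471 = 6.2696.
r·9 = ln(6.2696) = 1.8357, so r = 1.8357/9 = 0.20397.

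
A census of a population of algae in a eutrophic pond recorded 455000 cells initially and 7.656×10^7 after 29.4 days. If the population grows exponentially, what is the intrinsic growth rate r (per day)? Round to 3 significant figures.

0.174 per day

From N(t) = N₀·e^(rt): e^(r·29.4) = 7.656×10^7/455000 = 168.26.
r·29.4 = ln(168.26) = 5.1255, so r = 5.1255/29.4 = 0.17434.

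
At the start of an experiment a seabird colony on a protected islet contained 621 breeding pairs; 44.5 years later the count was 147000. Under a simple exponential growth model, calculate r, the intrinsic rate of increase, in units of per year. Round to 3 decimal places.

From N(t) = N₀·e^(rt): e^(r·44.5) = 147000/621 = 236.71.
r·44.5 = ln(236.71) = 5.4669, so r = 5.4669/44.5 = 0.12285.

0.123 per year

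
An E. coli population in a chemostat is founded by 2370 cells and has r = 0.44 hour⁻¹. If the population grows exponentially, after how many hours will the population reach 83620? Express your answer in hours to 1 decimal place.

8.1 hours

Set N₀·e^(rt) = 83620: e^(0.44·t) = 83620/2370 = 35.283.
0.44·t = ln(35.283) = 3.5634, so t = 3.5634/0.44 = 8.0986.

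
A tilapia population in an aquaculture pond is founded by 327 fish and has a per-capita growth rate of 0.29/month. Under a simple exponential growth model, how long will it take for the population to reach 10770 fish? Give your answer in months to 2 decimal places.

Set N₀·e^(rt) = 10770: e^(0.29·t) = 10770/327 = 32.936.
0.29·t = ln(32.936) = 3.4946, so t = 3.4946/0.29 = 12.05.

12.05 months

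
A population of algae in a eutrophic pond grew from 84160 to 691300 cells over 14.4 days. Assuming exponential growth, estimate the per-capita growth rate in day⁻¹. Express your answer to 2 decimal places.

0.15 per day

From N(t) = N₀·e^(rt): e^(r·14.4) = 691300/84160 = 8.2141.
r·14.4 = ln(8.2141) = 2.1059, so r = 2.1059/14.4 = 0.14624.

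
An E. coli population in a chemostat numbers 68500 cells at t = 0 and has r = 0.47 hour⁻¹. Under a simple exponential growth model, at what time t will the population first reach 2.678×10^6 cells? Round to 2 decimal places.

7.80 hours

Set N₀·e^(rt) = 2.678×10^6: e^(0.47·t) = 2.678×10^6/68500 = 39.095.
0.47·t = ln(39.095) = 3.666, so t = 3.666/0.47 = 7.8.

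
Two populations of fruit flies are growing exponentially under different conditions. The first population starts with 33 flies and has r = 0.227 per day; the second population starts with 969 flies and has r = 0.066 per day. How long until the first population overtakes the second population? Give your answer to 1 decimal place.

Set 33·e^(0.227t) = 969·e^(0.066t).
e^((0.227 − 0.066)t) = 969/33 → e^(0.161·t) = 29.364.
0.161·t = ln(29.364) = 3.3798, so t = 3.3798/0.161 = 20.992.

21.0 days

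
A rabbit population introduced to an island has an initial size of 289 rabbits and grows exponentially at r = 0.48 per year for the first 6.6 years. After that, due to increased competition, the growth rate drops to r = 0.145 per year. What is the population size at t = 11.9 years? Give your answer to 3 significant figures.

14800 rabbits

Phase 1: N(6.6) = 289·e^(0.48×6.6) = 289·e^3.168 = 6866.62.
Phase 2 runs for 11.9 − 6.6 = 5.3 years at r = 0.145.
N(11.9) = 6866.62·e^(0.145×5.3) = 6866.62·e^0.7685 = 14808.1.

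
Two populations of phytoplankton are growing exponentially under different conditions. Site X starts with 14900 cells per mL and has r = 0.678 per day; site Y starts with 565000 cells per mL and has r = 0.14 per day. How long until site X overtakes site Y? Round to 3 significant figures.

Set 14900·e^(0.678t) = 565000·e^(0.14t).
e^((0.678 − 0.14)t) = 565000/14900 → e^(0.538·t) = 37.919.
0.538·t = ln(37.919) = 3.6355, so t = 3.6355/0.538 = 6.7574.

6.76 days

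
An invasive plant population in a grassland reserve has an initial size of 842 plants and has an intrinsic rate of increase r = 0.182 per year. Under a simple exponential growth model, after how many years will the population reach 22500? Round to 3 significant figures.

Set N₀·e^(rt) = 22500: e^(0.182·t) = 22500/842 = 26.722.
0.182·t = ln(26.722) = 3.2855, so t = 3.2855/0.182 = 18.052.

18.1 years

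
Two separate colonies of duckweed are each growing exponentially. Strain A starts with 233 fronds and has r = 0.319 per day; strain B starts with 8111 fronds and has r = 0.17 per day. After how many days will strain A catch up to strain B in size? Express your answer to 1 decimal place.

Set 233·e^(0.319t) = 8111·e^(0.17t).
e^((0.319 − 0.17)t) = 8111/233 → e^(0.149·t) = 34.811.
0.149·t = ln(34.811) = 3.5499, so t = 3.5499/0.149 = 23.825.

23.8 days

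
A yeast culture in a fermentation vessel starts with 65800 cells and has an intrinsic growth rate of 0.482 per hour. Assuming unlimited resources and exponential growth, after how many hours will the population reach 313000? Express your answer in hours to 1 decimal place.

Set N₀·e^(rt) = 313000: e^(0.482·t) = 313000/65800 = 4.7568.
0.482·t = ln(4.7568) = 1.5596, so t = 1.5596/0.482 = 3.2357.

3.2 hours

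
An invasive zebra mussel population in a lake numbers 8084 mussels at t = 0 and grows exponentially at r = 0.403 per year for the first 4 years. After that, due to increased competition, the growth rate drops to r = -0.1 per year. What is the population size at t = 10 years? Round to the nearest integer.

Phase 1: N(4) = 8084·e^(0.403×4) = 8084·e^1.612 = 40523.7.
Phase 2 runs for 10 − 4 = 6 years at r = -0.1.
N(10) = 40523.7·e^(-0.1×6) = 40523.7·e^-0.6 = 22239.9.

22240 mussels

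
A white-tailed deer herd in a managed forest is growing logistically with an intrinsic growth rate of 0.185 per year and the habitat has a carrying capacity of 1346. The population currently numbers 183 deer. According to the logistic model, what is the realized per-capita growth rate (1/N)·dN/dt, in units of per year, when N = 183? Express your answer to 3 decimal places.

(1/N)·dN/dt = r(1 − N/K) = 0.185 × (1 − 183/1346).
= 0.185 × 0.86404 = 0.15985.

0.160 per year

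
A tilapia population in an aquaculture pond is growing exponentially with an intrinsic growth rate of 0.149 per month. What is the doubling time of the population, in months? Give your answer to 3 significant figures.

4.65 months

Doubling time t_d = ln(2)/r = 0.6931/0.149 = 4.652.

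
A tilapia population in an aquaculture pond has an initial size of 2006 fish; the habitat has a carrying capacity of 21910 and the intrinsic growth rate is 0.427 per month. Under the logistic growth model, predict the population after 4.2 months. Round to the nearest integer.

8265 fish

A = (K − N₀)/N₀ = (21910 − 2006)/2006 = 9.9222.
N(t) = K/(1 + A·e^(−rt)) = 21910/(1 + 9.9222×e^(−0.427×4.2)).
e^(−1.793) = 0.16639; denominator = 1 + 9.9222×0.16639 = 2.651.
N = 21910/2.651 = 8264.82.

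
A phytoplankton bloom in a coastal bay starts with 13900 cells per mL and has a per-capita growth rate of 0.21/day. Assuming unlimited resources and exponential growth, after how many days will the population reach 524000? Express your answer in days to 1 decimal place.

Set N₀·e^(rt) = 524000: e^(0.21·t) = 524000/13900 = 37.698.
0.21·t = ln(37.698) = 3.6296, so t = 3.6296/0.21 = 17.284.

17.3 days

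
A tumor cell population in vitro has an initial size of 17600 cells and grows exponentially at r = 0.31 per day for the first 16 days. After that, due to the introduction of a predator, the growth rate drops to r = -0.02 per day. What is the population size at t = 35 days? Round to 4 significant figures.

1716000 cells

Phase 1: N(16) = 17600·e^(0.31×16) = 17600·e^4.96 = 2.509651×10^6.
Phase 2 runs for 35 − 16 = 19 days at r = -0.02.
N(35) = 2.509651×10^6·e^(-0.02×19) = 2.509651×10^6·e^-0.38 = 1.716253×10^6.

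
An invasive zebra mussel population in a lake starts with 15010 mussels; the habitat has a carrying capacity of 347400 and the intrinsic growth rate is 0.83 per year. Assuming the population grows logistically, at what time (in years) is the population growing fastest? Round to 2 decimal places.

3.73 years

Logistic growth is fastest at N = K/2 = 173700.
A = (K − N₀)/N₀ = 22.145. Set K/(1 + A·e^(−rt)) = K/2 → A·e^(−rt) = 1.
e^(−0.83t) = 1/22.145 = 0.0451578, so t = ln(22.145)/0.83 = 3.0976/0.83 = 3.732.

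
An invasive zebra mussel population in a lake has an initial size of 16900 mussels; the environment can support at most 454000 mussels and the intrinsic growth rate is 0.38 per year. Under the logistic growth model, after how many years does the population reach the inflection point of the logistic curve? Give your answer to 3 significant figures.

8.56 years

Logistic growth is fastest at N = K/2 = 227000.
A = (K − N₀)/N₀ = 25.864. Set K/(1 + A·e^(−rt)) = K/2 → A·e^(−rt) = 1.
e^(−0.38t) = 1/25.864 = 0.0386639, so t = ln(25.864)/0.38 = 3.2528/0.38 = 8.5601.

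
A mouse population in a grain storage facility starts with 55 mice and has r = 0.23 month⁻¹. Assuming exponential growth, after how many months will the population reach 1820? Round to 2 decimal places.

15.21 months

Set N₀·e^(rt) = 1820: e^(0.23·t) = 1820/55 = 33.091.
0.23·t = ln(33.091) = 3.4993, so t = 3.4993/0.23 = 15.214.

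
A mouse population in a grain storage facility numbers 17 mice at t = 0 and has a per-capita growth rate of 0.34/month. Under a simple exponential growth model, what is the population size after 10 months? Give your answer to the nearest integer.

509 mice

N(t) = N₀·e^(rt) = 17 × e^(0.34×10) = 17 × e^3.4.
e^3.4 ≈ 29.964, so N ≈ 17 × 29.964 = 509.39.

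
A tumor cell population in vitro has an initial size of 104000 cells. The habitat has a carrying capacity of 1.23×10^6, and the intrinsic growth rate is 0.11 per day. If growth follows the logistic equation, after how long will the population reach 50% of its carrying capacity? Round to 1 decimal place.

21.7 days

A = (K − N₀)/N₀ = (1.23×10^6 − 104000)/104000 = 10.827.
Solve 1.23×10^6/(1 + 10.827·e^(−0.11t)) = 615000: 1 + 10.827·e^(−0.11t) = 2, so e^(−0.11t) = 0.0923623.
−0.11·t = ln(0.0923623) = -2.382, so t = 2.382/0.11 = 21.655.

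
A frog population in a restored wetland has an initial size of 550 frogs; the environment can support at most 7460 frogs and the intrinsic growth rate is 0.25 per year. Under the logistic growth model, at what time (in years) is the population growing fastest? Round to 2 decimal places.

10.12 years

Logistic growth is fastest at N = K/2 = 3730.
A = (K − N₀)/N₀ = 12.564. Set K/(1 + A·e^(−rt)) = K/2 → A·e^(−rt) = 1.
e^(−0.25t) = 1/12.564 = 0.0795948, so t = ln(12.564)/0.25 = 2.5308/0.25 = 10.123.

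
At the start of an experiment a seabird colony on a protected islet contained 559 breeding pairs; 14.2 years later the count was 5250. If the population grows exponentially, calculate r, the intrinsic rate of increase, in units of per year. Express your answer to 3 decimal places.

0.158 per year

From N(t) = N₀·e^(rt): e^(r·14.2) = 5250/559 = 9.3918.
r·14.2 = ln(9.3918) = 2.2398, so r = 2.2398/14.2 = 0.15773.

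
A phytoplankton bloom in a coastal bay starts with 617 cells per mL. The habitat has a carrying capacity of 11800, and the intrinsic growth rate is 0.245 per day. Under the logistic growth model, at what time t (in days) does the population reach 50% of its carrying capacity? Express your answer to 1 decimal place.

A = (K − N₀)/N₀ = (11800 − 617)/617 = 18.125.
Solve 11800/(1 + 18.125·e^(−0.245t)) = 5900: 1 + 18.125·e^(−0.245t) = 2, so e^(−0.245t) = 0.055173.
−0.245·t = ln(0.055173) = -2.8973, so t = 2.8973/0.245 = 11.826.

11.8 days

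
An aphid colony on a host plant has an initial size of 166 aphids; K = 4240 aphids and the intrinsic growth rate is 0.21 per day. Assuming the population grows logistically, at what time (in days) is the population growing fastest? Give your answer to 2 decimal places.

Logistic growth is fastest at N = K/2 = 2120.
A = (K − N₀)/N₀ = 24.542. Set K/(1 + A·e^(−rt)) = K/2 → A·e^(−rt) = 1.
e^(−0.21t) = 1/24.542 = 0.0407462, so t = ln(24.542)/0.21 = 3.2004/0.21 = 15.24.

15.24 days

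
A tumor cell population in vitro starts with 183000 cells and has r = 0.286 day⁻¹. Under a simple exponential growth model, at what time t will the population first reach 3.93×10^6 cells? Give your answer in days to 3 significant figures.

Set N₀·e^(rt) = 3.93×10^6: e^(0.286·t) = 3.93×10^6/183000 = 21.475.
0.286·t = ln(21.475) = 3.0669, so t = 3.0669/0.286 = 10.723.

10.7 days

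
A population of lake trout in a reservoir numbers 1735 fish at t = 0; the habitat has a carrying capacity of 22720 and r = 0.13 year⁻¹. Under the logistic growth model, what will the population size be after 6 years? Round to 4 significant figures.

A = (K − N₀)/N₀ = (22720 − 1735)/1735 = 12.095.
N(t) = K/(1 + A·e^(−rt)) = 22720/(1 + 12.095×e^(−0.13×6)).
e^(−0.78) = 0.45841; denominator = 1 + 12.095×0.45841 = 6.5445.
N = 22720/6.5445 = 3471.63.

3472 fish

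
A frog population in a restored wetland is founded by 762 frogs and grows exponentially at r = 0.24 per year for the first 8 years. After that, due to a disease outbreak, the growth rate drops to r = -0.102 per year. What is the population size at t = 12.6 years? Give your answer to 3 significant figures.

3250 frogs

Phase 1: N(8) = 762·e^(0.24×8) = 762·e^1.92 = 5197.57.
Phase 2 runs for 12.6 − 8 = 4.6 years at r = -0.102.
N(12.6) = 5197.57·e^(-0.102×4.6) = 5197.57·e^-0.4692 = 3251.09.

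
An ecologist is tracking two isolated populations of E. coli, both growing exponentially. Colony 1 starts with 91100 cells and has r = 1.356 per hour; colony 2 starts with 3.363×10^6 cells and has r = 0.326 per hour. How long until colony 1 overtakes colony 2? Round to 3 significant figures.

Set 91100·e^(1.356t) = 3.363×10^6·e^(0.326t).
e^((1.356 − 0.326)t) = 3.363×10^6/91100 → e^(1.03·t) = 36.915.
1.03·t = ln(36.915) = 3.6086, so t = 3.6086/1.03 = 3.5035.

3.50 hours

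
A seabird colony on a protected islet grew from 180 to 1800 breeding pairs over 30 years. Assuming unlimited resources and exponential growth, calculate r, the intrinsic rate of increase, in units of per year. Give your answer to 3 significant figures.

From N(t) = N₀·e^(rt): e^(r·30) = 1800/180 = 10.
r·30 = ln(10) = 2.3026, so r = 2.3026/30 = 0.076753.

0.0768 per year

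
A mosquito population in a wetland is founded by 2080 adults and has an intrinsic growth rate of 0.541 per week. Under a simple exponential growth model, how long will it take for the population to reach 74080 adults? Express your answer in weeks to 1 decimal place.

Set N₀·e^(rt) = 74080: e^(0.541·t) = 74080/2080 = 35.615.
0.541·t = ln(35.615) = 3.5728, so t = 3.5728/0.541 = 6.604.

6.6 weeks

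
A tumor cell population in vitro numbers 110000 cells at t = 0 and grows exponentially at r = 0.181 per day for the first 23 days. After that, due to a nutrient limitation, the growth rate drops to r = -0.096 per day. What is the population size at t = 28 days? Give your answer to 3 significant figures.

Phase 1: N(23) = 110000·e^(0.181×23) = 110000·e^4.163 = 7.069043×10^6.
Phase 2 runs for 28 − 23 = 5 days at r = -0.096.
N(28) = 7.069043×10^6·e^(-0.096×5) = 7.069043×10^6·e^-0.48 = 4.374206×10^6.

4370000 cells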